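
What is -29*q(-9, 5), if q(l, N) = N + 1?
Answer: -174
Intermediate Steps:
q(l, N) = 1 + N
-29*q(-9, 5) = -29*(1 + 5) = -29*6 = -174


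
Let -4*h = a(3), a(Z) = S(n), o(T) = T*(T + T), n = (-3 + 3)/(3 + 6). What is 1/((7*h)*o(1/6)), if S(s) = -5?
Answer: 72/35 ≈ 2.0571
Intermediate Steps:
n = 0 (n = 0/9 = 0*(1/9) = 0)
o(T) = 2*T**2 (o(T) = T*(2*T) = 2*T**2)
a(Z) = -5
h = 5/4 (h = -1/4*(-5) = 5/4 ≈ 1.2500)
1/((7*h)*o(1/6)) = 1/((7*(5/4))*(2*(1/6)**2)) = 1/(35*(2*(1/6)**2)/4) = 1/(35*(2*(1/36))/4) = 1/((35/4)*(1/18)) = 1/(35/72) = 72/35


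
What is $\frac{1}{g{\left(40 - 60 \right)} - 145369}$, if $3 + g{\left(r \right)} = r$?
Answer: $- \frac{1}{145392} \approx -6.878 \cdot 10^{-6}$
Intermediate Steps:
$g{\left(r \right)} = -3 + r$
$\frac{1}{g{\left(40 - 60 \right)} - 145369} = \frac{1}{\left(-3 + \left(40 - 60\right)\right) - 145369} = \frac{1}{\left(-3 - 20\right) - 145369} = \frac{1}{-23 - 145369} = \frac{1}{-145392} = - \frac{1}{145392}$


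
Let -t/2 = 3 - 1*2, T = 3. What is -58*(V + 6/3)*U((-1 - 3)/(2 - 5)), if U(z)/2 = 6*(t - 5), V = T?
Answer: 24360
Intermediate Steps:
V = 3
t = -2 (t = -2*(3 - 1*2) = -2*(3 - 2) = -2*1 = -2)
U(z) = -84 (U(z) = 2*(6*(-2 - 5)) = 2*(6*(-7)) = 2*(-42) = -84)
-58*(V + 6/3)*U((-1 - 3)/(2 - 5)) = -58*(3 + 6/3)*(-84) = -58*(3 + 6*(⅓))*(-84) = -58*(3 + 2)*(-84) = -290*(-84) = -58*(-420) = 24360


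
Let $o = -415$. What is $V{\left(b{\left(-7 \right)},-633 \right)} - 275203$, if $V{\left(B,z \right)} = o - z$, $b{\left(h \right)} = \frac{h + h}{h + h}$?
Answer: $-274985$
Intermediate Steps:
$b{\left(h \right)} = 1$ ($b{\left(h \right)} = \frac{2 h}{2 h} = 2 h \frac{1}{2 h} = 1$)
$V{\left(B,z \right)} = -415 - z$
$V{\left(b{\left(-7 \right)},-633 \right)} - 275203 = \left(-415 - -633\right) - 275203 = \left(-415 + 633\right) - 275203 = 218 - 275203 = -274985$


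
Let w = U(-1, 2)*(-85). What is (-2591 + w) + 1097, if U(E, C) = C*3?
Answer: -2004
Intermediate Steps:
U(E, C) = 3*C
w = -510 (w = (3*2)*(-85) = 6*(-85) = -510)
(-2591 + w) + 1097 = (-2591 - 510) + 1097 = -3101 + 1097 = -2004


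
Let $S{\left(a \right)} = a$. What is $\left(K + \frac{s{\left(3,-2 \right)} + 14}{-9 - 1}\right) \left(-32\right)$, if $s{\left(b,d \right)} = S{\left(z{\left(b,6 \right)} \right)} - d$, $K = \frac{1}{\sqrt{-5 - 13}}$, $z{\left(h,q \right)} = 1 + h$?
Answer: $64 + \frac{16 i \sqrt{2}}{3} \approx 64.0 + 7.5425 i$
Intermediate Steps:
$K = - \frac{i \sqrt{2}}{6}$ ($K = \frac{1}{\sqrt{-18}} = \frac{1}{3 i \sqrt{2}} = - \frac{i \sqrt{2}}{6} \approx - 0.2357 i$)
$s{\left(b,d \right)} = 1 + b - d$ ($s{\left(b,d \right)} = \left(1 + b\right) - d = 1 + b - d$)
$\left(K + \frac{s{\left(3,-2 \right)} + 14}{-9 - 1}\right) \left(-32\right) = \left(- \frac{i \sqrt{2}}{6} + \frac{\left(1 + 3 - -2\right) + 14}{-9 - 1}\right) \left(-32\right) = \left(- \frac{i \sqrt{2}}{6} + \frac{\left(1 + 3 + 2\right) + 14}{-10}\right) \left(-32\right) = \left(- \frac{i \sqrt{2}}{6} + \left(6 + 14\right) \left(- \frac{1}{10}\right)\right) \left(-32\right) = \left(- \frac{i \sqrt{2}}{6} + 20 \left(- \frac{1}{10}\right)\right) \left(-32\right) = \left(- \frac{i \sqrt{2}}{6} - 2\right) \left(-32\right) = \left(-2 - \frac{i \sqrt{2}}{6}\right) \left(-32\right) = 64 + \frac{16 i \sqrt{2}}{3}$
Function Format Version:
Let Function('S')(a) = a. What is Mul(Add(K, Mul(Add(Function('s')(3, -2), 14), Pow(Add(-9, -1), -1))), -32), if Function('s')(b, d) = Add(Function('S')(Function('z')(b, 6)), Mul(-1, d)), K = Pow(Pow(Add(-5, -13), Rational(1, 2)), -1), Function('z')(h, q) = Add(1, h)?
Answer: Add(64, Mul(Rational(16, 3), I, Pow(2, Rational(1, 2)))) ≈ Add(64.000, Mul(7.5425, I))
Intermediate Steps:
K = Mul(Rational(-1, 6), I, Pow(2, Rational(1, 2))) (K = Pow(Pow(-18, Rational(1, 2)), -1) = Pow(Mul(3, I, Pow(2, Rational(1, 2))), -1) = Mul(Rational(-1, 6), I, Pow(2, Rational(1, 2))) ≈ Mul(-0.23570, I))
Function('s')(b, d) = Add(1, b, Mul(-1, d)) (Function('s')(b, d) = Add(Add(1, b), Mul(-1, d)) = Add(1, b, Mul(-1, d)))
Mul(Add(K, Mul(Add(Function('s')(3, -2), 14), Pow(Add(-9, -1), -1))), -32) = Mul(Add(Mul(Rational(-1, 6), I, Pow(2, Rational(1, 2))), Mul(Add(Add(1, 3, Mul(-1, -2)), 14), Pow(Add(-9, -1), -1))), -32) = Mul(Add(Mul(Rational(-1, 6), I, Pow(2, Rational(1, 2))), Mul(Add(Add(1, 3, 2), 14), Pow(-10, -1))), -32) = Mul(Add(Mul(Rational(-1, 6), I, Pow(2, Rational(1, 2))), Mul(Add(6, 14), Rational(-1, 10))), -32) = Mul(Add(Mul(Rational(-1, 6), I, Pow(2, Rational(1, 2))), Mul(20, Rational(-1, 10))), -32) = Mul(Add(Mul(Rational(-1, 6), I, Pow(2, Rational(1, 2))), -2), -32) = Mul(Add(-2, Mul(Rational(-1, 6), I, Pow(2, Rational(1, 2)))), -32) = Add(64, Mul(Rational(16, 3), I, Pow(2, Rational(1, 2))))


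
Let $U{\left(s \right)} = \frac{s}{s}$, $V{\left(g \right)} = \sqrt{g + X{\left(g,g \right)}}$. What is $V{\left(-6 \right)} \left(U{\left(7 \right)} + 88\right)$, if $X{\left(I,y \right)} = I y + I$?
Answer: $178 \sqrt{6} \approx 436.01$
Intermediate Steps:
$X{\left(I,y \right)} = I + I y$
$V{\left(g \right)} = \sqrt{g + g \left(1 + g\right)}$
$U{\left(s \right)} = 1$
$V{\left(-6 \right)} \left(U{\left(7 \right)} + 88\right) = \sqrt{- 6 \left(2 - 6\right)} \left(1 + 88\right) = \sqrt{\left(-6\right) \left(-4\right)} 89 = \sqrt{24} \cdot 89 = 2 \sqrt{6} \cdot 89 = 178 \sqrt{6}$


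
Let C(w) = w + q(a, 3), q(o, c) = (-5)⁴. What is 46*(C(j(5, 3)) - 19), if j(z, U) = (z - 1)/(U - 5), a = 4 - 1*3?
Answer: 27784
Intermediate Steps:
a = 1 (a = 4 - 3 = 1)
j(z, U) = (-1 + z)/(-5 + U)
q(o, c) = 625
C(w) = 625 + w (C(w) = w + 625 = 625 + w)
46*(C(j(5, 3)) - 19) = 46*((625 + (-1 + 5)/(-5 + 3)) - 19) = 46*((625 + 4/(-2)) - 19) = 46*((625 - ½*4) - 19) = 46*((625 - 2) - 19) = 46*(623 - 19) = 46*604 = 27784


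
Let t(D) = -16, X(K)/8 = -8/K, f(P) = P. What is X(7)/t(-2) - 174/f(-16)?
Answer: 641/56 ≈ 11.446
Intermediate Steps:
X(K) = -64/K (X(K) = 8*(-8/K) = -64/K)
X(7)/t(-2) - 174/f(-16) = -64/7/(-16) - 174/(-16) = -64*⅐*(-1/16) - 174*(-1/16) = -64/7*(-1/16) + 87/8 = 4/7 + 87/8 = 641/56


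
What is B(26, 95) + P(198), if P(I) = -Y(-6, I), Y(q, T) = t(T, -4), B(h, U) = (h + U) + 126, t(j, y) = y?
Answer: 251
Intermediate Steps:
B(h, U) = 126 + U + h (B(h, U) = (U + h) + 126 = 126 + U + h)
Y(q, T) = -4
P(I) = 4 (P(I) = -1*(-4) = 4)
B(26, 95) + P(198) = (126 + 95 + 26) + 4 = 247 + 4 = 251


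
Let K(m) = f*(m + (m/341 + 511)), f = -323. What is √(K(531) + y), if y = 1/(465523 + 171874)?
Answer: I*√15923831116782086844654/217352377 ≈ 580.58*I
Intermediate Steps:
y = 1/637397 ≈ 1.5689e-6
K(m) = -165053 - 110466*m/341 (K(m) = -323*(m + (m/341 + 511)) = -323*(m + (511 + m/341)) = -323*(511 + 342*m/341) = -165053 - 110466*m/341)
√(K(531) + y) = √((-165053 - 110466/341*531) + 1/637397) = √((-165053 - 58657446/341) + 1/637397) = √(-114940519/341 + 1/637397) = √(-73262741988702/217352377) = I*√15923831116782086844654/217352377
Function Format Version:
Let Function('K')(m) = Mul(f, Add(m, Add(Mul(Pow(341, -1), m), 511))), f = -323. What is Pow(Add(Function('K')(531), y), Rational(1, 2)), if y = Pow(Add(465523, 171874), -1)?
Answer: Mul(Rational(1, 217352377), I, Pow(15923831116782086844654, Rational(1, 2))) ≈ Mul(580.58, I)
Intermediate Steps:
y = Rational(1, 637397) (y = Pow(637397, -1) = Rational(1, 637397) ≈ 1.5689e-6)
Function('K')(m) = Add(-165053, Mul(Rational(-110466, 341), m)) (Function('K')(m) = Mul(-323, Add(m, Add(Mul(Pow(341, -1), m), 511))) = Mul(-323, Add(m, Add(Mul(Rational(1, 341), m), 511))) = Mul(-323, Add(m, Add(511, Mul(Rational(1, 341), m)))) = Mul(-323, Add(511, Mul(Rational(342, 341), m))) = Add(-165053, Mul(Rational(-110466, 341), m)))
Pow(Add(Function('K')(531), y), Rational(1, 2)) = Pow(Add(Add(-165053, Mul(Rational(-110466, 341), 531)), Rational(1, 637397)), Rational(1, 2)) = Pow(Add(Add(-165053, Rational(-58657446, 341)), Rational(1, 637397)), Rational(1, 2)) = Pow(Add(Rational(-114940519, 341), Rational(1, 637397)), Rational(1, 2)) = Pow(Rational(-73262741988702, 217352377), Rational(1, 2)) = Mul(Rational(1, 217352377), I, Pow(15923831116782086844654, Rational(1, 2)))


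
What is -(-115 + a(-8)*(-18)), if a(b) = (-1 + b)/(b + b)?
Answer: 1001/8 ≈ 125.13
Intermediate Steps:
a(b) = (-1 + b)/(2*b) (a(b) = (-1 + b)/((2*b)) = (-1 + b)*(1/(2*b)) = (-1 + b)/(2*b))
-(-115 + a(-8)*(-18)) = -(-115 + ((½)*(-1 - 8)/(-8))*(-18)) = -(-115 + ((½)*(-⅛)*(-9))*(-18)) = -(-115 + (9/16)*(-18)) = -(-115 - 81/8) = -1*(-1001/8) = 1001/8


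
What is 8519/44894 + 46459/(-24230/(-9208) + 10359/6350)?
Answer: 4355587330108431/399630630206 ≈ 10899.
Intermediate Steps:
8519/44894 + 46459/(-24230/(-9208) + 10359/6350) = 8519*(1/44894) + 46459/(-24230*(-1/9208) + 10359*(1/6350)) = 8519/44894 + 46459/(12115/4604 + 10359/6350) = 8519/44894 + 46459/(62311543/14617700) = 8519/44894 + 46459*(14617700/62311543) = 8519/44894 + 97017674900/8901649 = 4355587330108431/399630630206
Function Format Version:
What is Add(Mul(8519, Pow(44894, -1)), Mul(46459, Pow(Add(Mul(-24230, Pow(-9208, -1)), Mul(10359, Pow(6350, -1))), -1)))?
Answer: Rational(4355587330108431, 399630630206) ≈ 10899.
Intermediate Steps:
Add(Mul(8519, Pow(44894, -1)), Mul(46459, Pow(Add(Mul(-24230, Pow(-9208, -1)), Mul(10359, Pow(6350, -1))), -1))) = Add(Mul(8519, Rational(1, 44894)), Mul(46459, Pow(Add(Mul(-24230, Rational(-1, 9208)), Mul(10359, Rational(1, 6350))), -1))) = Add(Rational(8519, 44894), Mul(46459, Pow(Add(Rational(12115, 4604), Rational(10359, 6350)), -1))) = Add(Rational(8519, 44894), Mul(46459, Pow(Rational(62311543, 14617700), -1))) = Add(Rational(8519, 44894), Mul(46459, Rational(14617700, 62311543))) = Add(Rational(8519, 44894), Rational(97017674900, 8901649)) = Rational(4355587330108431, 399630630206)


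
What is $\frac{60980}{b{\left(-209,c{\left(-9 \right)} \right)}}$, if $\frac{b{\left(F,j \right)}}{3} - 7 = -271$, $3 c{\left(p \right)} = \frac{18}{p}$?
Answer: $- \frac{15245}{198} \approx -76.995$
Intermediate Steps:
$c{\left(p \right)} = \frac{6}{p}$ ($c{\left(p \right)} = \frac{18 \frac{1}{p}}{3} = \frac{6}{p}$)
$b{\left(F,j \right)} = -792$ ($b{\left(F,j \right)} = 21 + 3 \left(-271\right) = 21 - 813 = -792$)
$\frac{60980}{b{\left(-209,c{\left(-9 \right)} \right)}} = \frac{60980}{-792} = 60980 \left(- \frac{1}{792}\right) = - \frac{15245}{198}$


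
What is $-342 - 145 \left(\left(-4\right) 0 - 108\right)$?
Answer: $15318$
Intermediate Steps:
$-342 - 145 \left(\left(-4\right) 0 - 108\right) = -342 - 145 \left(0 - 108\right) = -342 - -15660 = -342 + 15660 = 15318$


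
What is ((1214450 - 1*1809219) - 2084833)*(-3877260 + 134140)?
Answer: 10030071838240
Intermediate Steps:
((1214450 - 1*1809219) - 2084833)*(-3877260 + 134140) = ((1214450 - 1809219) - 2084833)*(-3743120) = (-594769 - 2084833)*(-3743120) = -2679602*(-3743120) = 10030071838240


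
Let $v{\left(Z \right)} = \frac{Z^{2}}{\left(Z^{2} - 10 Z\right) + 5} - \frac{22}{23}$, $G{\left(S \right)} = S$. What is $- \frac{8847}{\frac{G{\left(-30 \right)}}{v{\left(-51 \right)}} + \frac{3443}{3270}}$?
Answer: $- \frac{252527264010}{7060684747} \approx -35.765$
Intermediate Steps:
$v{\left(Z \right)} = - \frac{22}{23} + \frac{Z^{2}}{5 + Z^{2} - 10 Z}$ ($v{\left(Z \right)} = \frac{Z^{2}}{5 + Z^{2} - 10 Z} - \frac{22}{23} = - \frac{22}{23} + \frac{Z^{2}}{5 + Z^{2} - 10 Z}$)
$- \frac{8847}{\frac{G{\left(-30 \right)}}{v{\left(-51 \right)}} + \frac{3443}{3270}} = - \frac{8847}{- \frac{30}{\frac{1}{23} \frac{1}{5 + \left(-51\right)^{2} - -510} \left(-110 + \left(-51\right)^{2} + 220 \left(-51\right)\right)} + \frac{3443}{3270}} = - \frac{8847}{- \frac{30}{\frac{1}{23} \frac{1}{5 + 2601 + 510} \left(-110 + 2601 - 11220\right)} + 3443 \cdot \frac{1}{3270}} = - \frac{8847}{- \frac{30}{\frac{1}{23} \cdot \frac{1}{3116} \left(-8729\right)} + \frac{3443}{3270}} = - \frac{8847}{- \frac{30}{- \frac{8729}{71668}} + \frac{3443}{3270}} = - \frac{8847}{\left(-30\right) \left(- \frac{71668}{8729}\right) + \frac{3443}{3270}} = - \frac{8847}{\frac{2150040}{8729} + \frac{3443}{3270}} = - \frac{8847}{\frac{7060684747}{28543830}} = \left(-8847\right) \frac{28543830}{7060684747} = - \frac{252527264010}{7060684747}$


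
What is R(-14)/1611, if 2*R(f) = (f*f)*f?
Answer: -1372/1611 ≈ -0.85164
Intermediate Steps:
R(f) = f**3/2 (R(f) = ((f*f)*f)/2 = (f**2*f)/2 = f**3/2)
R(-14)/1611 = ((1/2)*(-14)**3)/1611 = ((1/2)*(-2744))*(1/1611) = -1372*1/1611 = -1372/1611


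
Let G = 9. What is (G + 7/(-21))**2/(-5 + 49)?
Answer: 169/99 ≈ 1.7071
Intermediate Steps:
(G + 7/(-21))**2/(-5 + 49) = (9 + 7/(-21))**2/(-5 + 49) = (9 + 7*(-1/21))**2/44 = (9 - 1/3)**2*(1/44) = (26/3)**2*(1/44) = (676/9)*(1/44) = 169/99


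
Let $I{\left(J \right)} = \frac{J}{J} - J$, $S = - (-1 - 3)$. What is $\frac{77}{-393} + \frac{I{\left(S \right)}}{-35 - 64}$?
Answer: $- \frac{716}{4323} \approx -0.16563$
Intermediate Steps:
$S = 4$ ($S = \left(-1\right) \left(-4\right) = 4$)
$I{\left(J \right)} = 1 - J$
$\frac{77}{-393} + \frac{I{\left(S \right)}}{-35 - 64} = \frac{77}{-393} + \frac{1 - 4}{-35 - 64} = 77 \left(- \frac{1}{393}\right) + \frac{1 - 4}{-35 - 64} = - \frac{77}{393} - \frac{3}{-99} = - \frac{77}{393} - - \frac{1}{33} = - \frac{77}{393} + \frac{1}{33} = - \frac{716}{4323}$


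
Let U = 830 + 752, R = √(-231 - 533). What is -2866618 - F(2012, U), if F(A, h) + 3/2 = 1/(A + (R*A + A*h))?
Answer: (-11535264796*√191 + 9130162086035*I)/(2012*(-1583*I + 2*√191)) ≈ -2.8666e+6 + 1.5259e-5*I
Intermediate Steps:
R = 2*I*√191 (R = √(-764) = 2*I*√191 ≈ 27.641*I)
U = 1582
F(A, h) = -3/2 + 1/(A + A*h + 2*I*A*√191) (F(A, h) = -3/2 + 1/(A + ((2*I*√191)*A + A*h)) = -3/2 + 1/(A + (2*I*A*√191 + A*h)) = -3/2 + 1/(A + (A*h + 2*I*A*√191)) = -3/2 + 1/(A + A*h + 2*I*A*√191))
-2866618 - F(2012, U) = -2866618 - (2 - 3*2012 - 3*2012*1582 - 6*I*2012*√191)/(2*2012*(1 + 1582 + 2*I*√191)) = -2866618 - (2 - 6036 - 9548952 - 12072*I*√191)/(2*2012*(1583 + 2*I*√191)) = -2866618 - (-9554986 - 12072*I*√191)/(2*2012*(1583 + 2*I*√191)) = -2866618 - (-9554986 - 12072*I*√191)/(4024*(1583 + 2*I*√191))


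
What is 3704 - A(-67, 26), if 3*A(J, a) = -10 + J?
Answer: 11189/3 ≈ 3729.7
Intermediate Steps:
A(J, a) = -10/3 + J/3 (A(J, a) = (-10 + J)/3 = -10/3 + J/3)
3704 - A(-67, 26) = 3704 - (-10/3 + (⅓)*(-67)) = 3704 - (-10/3 - 67/3) = 3704 - 1*(-77/3) = 3704 + 77/3 = 11189/3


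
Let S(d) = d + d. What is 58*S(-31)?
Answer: -3596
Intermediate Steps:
S(d) = 2*d
58*S(-31) = 58*(2*(-31)) = 58*(-62) = -3596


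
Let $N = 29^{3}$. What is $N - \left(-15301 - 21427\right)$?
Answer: $61117$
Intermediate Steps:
$N = 24389$
$N - \left(-15301 - 21427\right) = 24389 - \left(-15301 - 21427\right) = 24389 - -36728 = 24389 + 36728 = 61117$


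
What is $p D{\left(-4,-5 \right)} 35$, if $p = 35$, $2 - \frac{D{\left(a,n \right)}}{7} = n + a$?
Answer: $94325$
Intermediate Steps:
$D{\left(a,n \right)} = 14 - 7 a - 7 n$ ($D{\left(a,n \right)} = 14 - 7 \left(n + a\right) = 14 - 7 \left(a + n\right) = 14 - \left(7 a + 7 n\right) = 14 - 7 a - 7 n$)
$p D{\left(-4,-5 \right)} 35 = 35 \left(14 - -28 - -35\right) 35 = 35 \left(14 + 28 + 35\right) 35 = 35 \cdot 77 \cdot 35 = 2695 \cdot 35 = 94325$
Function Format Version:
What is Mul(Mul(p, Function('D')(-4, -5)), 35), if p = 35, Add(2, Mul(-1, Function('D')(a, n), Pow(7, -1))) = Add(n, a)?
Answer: 94325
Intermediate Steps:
Function('D')(a, n) = Add(14, Mul(-7, a), Mul(-7, n)) (Function('D')(a, n) = Add(14, Mul(-7, Add(n, a))) = Add(14, Mul(-7, Add(a, n))) = Add(14, Add(Mul(-7, a), Mul(-7, n))) = Add(14, Mul(-7, a), Mul(-7, n)))
Mul(Mul(p, Function('D')(-4, -5)), 35) = Mul(Mul(35, Add(14, Mul(-7, -4), Mul(-7, -5))), 35) = Mul(Mul(35, Add(14, 28, 35)), 35) = Mul(Mul(35, 77), 35) = Mul(2695, 35) = 94325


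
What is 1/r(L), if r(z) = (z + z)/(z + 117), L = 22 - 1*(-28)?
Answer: 167/100 ≈ 1.6700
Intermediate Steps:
L = 50 (L = 22 + 28 = 50)
r(z) = 2*z/(117 + z) (r(z) = (2*z)/(117 + z) = 2*z/(117 + z))
1/r(L) = 1/(2*50/(117 + 50)) = 1/(2*50/167) = 1/(2*50*(1/167)) = 1/(100/167) = 167/100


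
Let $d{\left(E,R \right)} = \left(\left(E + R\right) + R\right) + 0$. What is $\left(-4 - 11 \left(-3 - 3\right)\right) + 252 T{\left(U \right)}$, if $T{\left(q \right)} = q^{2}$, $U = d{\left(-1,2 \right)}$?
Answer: $2330$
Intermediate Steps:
$d{\left(E,R \right)} = E + 2 R$ ($d{\left(E,R \right)} = \left(E + 2 R\right) + 0 = E + 2 R$)
$U = 3$ ($U = -1 + 2 \cdot 2 = -1 + 4 = 3$)
$\left(-4 - 11 \left(-3 - 3\right)\right) + 252 T{\left(U \right)} = \left(-4 - 11 \left(-3 - 3\right)\right) + 252 \cdot 3^{2} = \left(-4 - -66\right) + 252 \cdot 9 = \left(-4 + 66\right) + 2268 = 62 + 2268 = 2330$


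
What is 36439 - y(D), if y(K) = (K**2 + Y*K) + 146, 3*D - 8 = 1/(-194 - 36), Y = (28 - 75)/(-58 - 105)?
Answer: 312875774223/8622700 ≈ 36285.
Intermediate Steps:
Y = 47/163 (Y = -47/(-163) = -47*(-1/163) = 47/163 ≈ 0.28834)
D = 613/230 (D = 8/3 + 1/(3*(-194 - 36)) = 8/3 + (1/3)/(-230) = 8/3 + (1/3)*(-1/230) = 8/3 - 1/690 = 613/230 ≈ 2.6652)
y(K) = 146 + K**2 + 47*K/163 (y(K) = (K**2 + 47*K/163) + 146 = 146 + K**2 + 47*K/163)
36439 - y(D) = 36439 - (146 + (613/230)**2 + (47/163)*(613/230)) = 36439 - (146 + 375769/52900 + 28811/37490) = 36439 - 1*1326791077/8622700 = 36439 - 1326791077/8622700 = 312875774223/8622700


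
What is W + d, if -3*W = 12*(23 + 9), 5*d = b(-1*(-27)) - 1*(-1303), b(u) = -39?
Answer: 624/5 ≈ 124.80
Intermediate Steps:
d = 1264/5 (d = (-39 - 1*(-1303))/5 = (-39 + 1303)/5 = (⅕)*1264 = 1264/5 ≈ 252.80)
W = -128 (W = -4*(23 + 9) = -4*32 = -⅓*384 = -128)
W + d = -128 + 1264/5 = 624/5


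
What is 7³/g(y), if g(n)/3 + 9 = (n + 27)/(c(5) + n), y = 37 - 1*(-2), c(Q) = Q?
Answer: -686/45 ≈ -15.244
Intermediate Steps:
y = 39 (y = 37 + 2 = 39)
g(n) = -27 + 3*(27 + n)/(5 + n) (g(n) = -27 + 3*((n + 27)/(5 + n)) = -27 + 3*((27 + n)/(5 + n)) = -27 + 3*(27 + n)/(5 + n))
7³/g(y) = 7³/((6*(-9 - 4*39)/(5 + 39))) = 343/((6*(-9 - 156)/44)) = 343/((6*(1/44)*(-165))) = 343/(-45/2) = 343*(-2/45) = -686/45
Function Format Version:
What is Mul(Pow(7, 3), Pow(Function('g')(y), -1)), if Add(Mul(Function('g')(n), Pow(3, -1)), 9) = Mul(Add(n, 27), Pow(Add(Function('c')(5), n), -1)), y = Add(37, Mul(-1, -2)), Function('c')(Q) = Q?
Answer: Rational(-686, 45) ≈ -15.244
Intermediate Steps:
y = 39 (y = Add(37, 2) = 39)
Function('g')(n) = Add(-27, Mul(3, Pow(Add(5, n), -1), Add(27, n))) (Function('g')(n) = Add(-27, Mul(3, Mul(Add(n, 27), Pow(Add(5, n), -1)))) = Add(-27, Mul(3, Mul(Add(27, n), Pow(Add(5, n), -1)))) = Add(-27, Mul(3, Mul(Pow(Add(5, n), -1), Add(27, n)))) = Add(-27, Mul(3, Pow(Add(5, n), -1), Add(27, n))))
Mul(Pow(7, 3), Pow(Function('g')(y), -1)) = Mul(Pow(7, 3), Pow(Mul(6, Pow(Add(5, 39), -1), Add(-9, Mul(-4, 39))), -1)) = Mul(343, Pow(Mul(6, Pow(44, -1), Add(-9, -156)), -1)) = Mul(343, Pow(Mul(6, Rational(1, 44), -165), -1)) = Mul(343, Pow(Rational(-45, 2), -1)) = Mul(343, Rational(-2, 45)) = Rational(-686, 45)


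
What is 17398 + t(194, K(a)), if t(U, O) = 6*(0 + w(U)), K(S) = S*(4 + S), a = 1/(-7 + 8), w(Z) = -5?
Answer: 17368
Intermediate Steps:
a = 1 (a = 1/1 = 1)
t(U, O) = -30 (t(U, O) = 6*(0 - 5) = 6*(-5) = -30)
17398 + t(194, K(a)) = 17398 - 30 = 17368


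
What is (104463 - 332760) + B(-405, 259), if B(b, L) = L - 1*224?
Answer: -228262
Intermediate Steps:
B(b, L) = -224 + L (B(b, L) = L - 224 = -224 + L)
(104463 - 332760) + B(-405, 259) = (104463 - 332760) + (-224 + 259) = -228297 + 35 = -228262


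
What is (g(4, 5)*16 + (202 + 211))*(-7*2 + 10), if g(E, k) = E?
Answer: -1908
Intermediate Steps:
(g(4, 5)*16 + (202 + 211))*(-7*2 + 10) = (4*16 + (202 + 211))*(-7*2 + 10) = (64 + 413)*(-14 + 10) = 477*(-4) = -1908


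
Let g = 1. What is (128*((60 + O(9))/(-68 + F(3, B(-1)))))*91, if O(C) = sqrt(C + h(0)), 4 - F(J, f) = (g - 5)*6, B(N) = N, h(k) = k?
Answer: -91728/5 ≈ -18346.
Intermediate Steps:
F(J, f) = 28 (F(J, f) = 4 - (1 - 5)*6 = 4 - (-4)*6 = 4 - 1*(-24) = 4 + 24 = 28)
O(C) = sqrt(C) (O(C) = sqrt(C + 0) = sqrt(C))
(128*((60 + O(9))/(-68 + F(3, B(-1)))))*91 = (128*((60 + sqrt(9))/(-68 + 28)))*91 = (128*((60 + 3)/(-40)))*91 = (128*(63*(-1/40)))*91 = (128*(-63/40))*91 = -1008/5*91 = -91728/5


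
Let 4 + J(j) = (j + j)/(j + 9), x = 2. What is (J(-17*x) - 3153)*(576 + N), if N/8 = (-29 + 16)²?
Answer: -152036296/25 ≈ -6.0814e+6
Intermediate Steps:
N = 1352 (N = 8*(-29 + 16)² = 8*(-13)² = 8*169 = 1352)
J(j) = -4 + 2*j/(9 + j) (J(j) = -4 + (j + j)/(j + 9) = -4 + (2*j)/(9 + j) = -4 + 2*j/(9 + j))
(J(-17*x) - 3153)*(576 + N) = (2*(-18 - (-17)*2)/(9 - 17*2) - 3153)*(576 + 1352) = (2*(-18 - 1*(-34))/(9 - 34) - 3153)*1928 = (2*(-18 + 34)/(-25) - 3153)*1928 = (2*(-1/25)*16 - 3153)*1928 = (-32/25 - 3153)*1928 = -78857/25*1928 = -152036296/25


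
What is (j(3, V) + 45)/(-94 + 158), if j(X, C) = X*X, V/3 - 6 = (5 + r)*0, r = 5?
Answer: 27/32 ≈ 0.84375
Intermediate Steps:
V = 18 (V = 18 + 3*((5 + 5)*0) = 18 + 3*(10*0) = 18 + 3*0 = 18 + 0 = 18)
j(X, C) = X²
(j(3, V) + 45)/(-94 + 158) = (3² + 45)/(-94 + 158) = (9 + 45)/64 = 54*(1/64) = 27/32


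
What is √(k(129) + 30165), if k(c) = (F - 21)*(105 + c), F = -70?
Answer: √8871 ≈ 94.186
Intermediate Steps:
k(c) = -9555 - 91*c (k(c) = (-70 - 21)*(105 + c) = -91*(105 + c) = -9555 - 91*c)
√(k(129) + 30165) = √((-9555 - 91*129) + 30165) = √((-9555 - 11739) + 30165) = √(-21294 + 30165) = √8871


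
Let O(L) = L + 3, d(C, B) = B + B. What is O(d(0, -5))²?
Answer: 49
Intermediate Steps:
d(C, B) = 2*B
O(L) = 3 + L
O(d(0, -5))² = (3 + 2*(-5))² = (3 - 10)² = (-7)² = 49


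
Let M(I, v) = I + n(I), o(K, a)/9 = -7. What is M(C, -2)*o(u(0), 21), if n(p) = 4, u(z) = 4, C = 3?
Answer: -441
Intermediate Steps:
o(K, a) = -63 (o(K, a) = 9*(-7) = -63)
M(I, v) = 4 + I (M(I, v) = I + 4 = 4 + I)
M(C, -2)*o(u(0), 21) = (4 + 3)*(-63) = 7*(-63) = -441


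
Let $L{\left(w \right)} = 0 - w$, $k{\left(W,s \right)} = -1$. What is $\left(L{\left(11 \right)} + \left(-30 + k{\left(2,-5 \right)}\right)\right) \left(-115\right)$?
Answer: $4830$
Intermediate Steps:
$L{\left(w \right)} = - w$
$\left(L{\left(11 \right)} + \left(-30 + k{\left(2,-5 \right)}\right)\right) \left(-115\right) = \left(\left(-1\right) 11 - 31\right) \left(-115\right) = \left(-11 - 31\right) \left(-115\right) = \left(-42\right) \left(-115\right) = 4830$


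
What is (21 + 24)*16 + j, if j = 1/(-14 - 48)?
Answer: 44639/62 ≈ 719.98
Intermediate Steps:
j = -1/62 (j = 1/(-62) = -1/62 ≈ -0.016129)
(21 + 24)*16 + j = (21 + 24)*16 - 1/62 = 45*16 - 1/62 = 720 - 1/62 = 44639/62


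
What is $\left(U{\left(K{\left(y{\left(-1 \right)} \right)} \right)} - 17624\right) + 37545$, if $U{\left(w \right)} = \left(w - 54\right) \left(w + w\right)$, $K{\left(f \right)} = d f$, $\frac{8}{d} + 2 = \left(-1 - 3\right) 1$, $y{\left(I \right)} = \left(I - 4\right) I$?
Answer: $\frac{186569}{9} \approx 20730.0$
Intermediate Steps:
$y{\left(I \right)} = I \left(-4 + I\right)$ ($y{\left(I \right)} = \left(-4 + I\right) I = I \left(-4 + I\right)$)
$d = - \frac{4}{3}$ ($d = \frac{8}{-2 + \left(-1 - 3\right) 1} = \frac{8}{-2 - 4} = \frac{8}{-6} = 8 \left(- \frac{1}{6}\right) = - \frac{4}{3} \approx -1.3333$)
$K{\left(f \right)} = - \frac{4 f}{3}$
$U{\left(w \right)} = 2 w \left(-54 + w\right)$ ($U{\left(w \right)} = \left(-54 + w\right) 2 w = 2 w \left(-54 + w\right)$)
$\left(U{\left(K{\left(y{\left(-1 \right)} \right)} \right)} - 17624\right) + 37545 = \left(2 \left(- \frac{4 \left(- (-4 - 1)\right)}{3}\right) \left(-54 - \frac{4 \left(- (-4 - 1)\right)}{3}\right) - 17624\right) + 37545 = \left(2 \left(- \frac{4 \left(\left(-1\right) \left(-5\right)\right)}{3}\right) \left(-54 - \frac{4 \left(\left(-1\right) \left(-5\right)\right)}{3}\right) - 17624\right) + 37545 = \left(2 \left(\left(- \frac{4}{3}\right) 5\right) \left(-54 - \frac{20}{3}\right) - 17624\right) + 37545 = \left(2 \left(- \frac{20}{3}\right) \left(-54 - \frac{20}{3}\right) - 17624\right) + 37545 = \left(2 \left(- \frac{20}{3}\right) \left(- \frac{182}{3}\right) - 17624\right) + 37545 = \left(\frac{7280}{9} - 17624\right) + 37545 = - \frac{151336}{9} + 37545 = \frac{186569}{9}$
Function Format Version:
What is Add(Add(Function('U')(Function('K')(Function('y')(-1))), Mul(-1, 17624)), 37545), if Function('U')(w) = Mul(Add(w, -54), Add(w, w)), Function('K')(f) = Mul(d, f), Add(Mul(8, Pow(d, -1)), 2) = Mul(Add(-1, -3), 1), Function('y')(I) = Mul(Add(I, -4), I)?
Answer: Rational(186569, 9) ≈ 20730.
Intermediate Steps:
Function('y')(I) = Mul(I, Add(-4, I)) (Function('y')(I) = Mul(Add(-4, I), I) = Mul(I, Add(-4, I)))
d = Rational(-4, 3) (d = Mul(8, Pow(Add(-2, Mul(Add(-1, -3), 1)), -1)) = Mul(8, Pow(Add(-2, Mul(-4, 1)), -1)) = Mul(8, Pow(Add(-2, -4), -1)) = Mul(8, Pow(-6, -1)) = Mul(8, Rational(-1, 6)) = Rational(-4, 3) ≈ -1.3333)
Function('K')(f) = Mul(Rational(-4, 3), f)
Function('U')(w) = Mul(2, w, Add(-54, w)) (Function('U')(w) = Mul(Add(-54, w), Mul(2, w)) = Mul(2, w, Add(-54, w)))
Add(Add(Function('U')(Function('K')(Function('y')(-1))), Mul(-1, 17624)), 37545) = Add(Add(Mul(2, Mul(Rational(-4, 3), Mul(-1, Add(-4, -1))), Add(-54, Mul(Rational(-4, 3), Mul(-1, Add(-4, -1))))), Mul(-1, 17624)), 37545) = Add(Add(Mul(2, Mul(Rational(-4, 3), Mul(-1, -5)), Add(-54, Mul(Rational(-4, 3), Mul(-1, -5)))), -17624), 37545) = Add(Add(Mul(2, Mul(Rational(-4, 3), 5), Add(-54, Mul(Rational(-4, 3), 5))), -17624), 37545) = Add(Add(Mul(2, Rational(-20, 3), Add(-54, Rational(-20, 3))), -17624), 37545) = Add(Add(Mul(2, Rational(-20, 3), Rational(-182, 3)), -17624), 37545) = Add(Add(Rational(7280, 9), -17624), 37545) = Add(Rational(-151336, 9), 37545) = Rational(186569, 9)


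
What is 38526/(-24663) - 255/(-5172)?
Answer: -21440823/14173004 ≈ -1.5128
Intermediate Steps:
38526/(-24663) - 255/(-5172) = 38526*(-1/24663) - 255*(-1/5172) = -12842/8221 + 85/1724 = -21440823/14173004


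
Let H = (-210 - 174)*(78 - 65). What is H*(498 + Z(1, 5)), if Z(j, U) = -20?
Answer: -2386176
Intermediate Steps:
H = -4992 (H = -384*13 = -4992)
H*(498 + Z(1, 5)) = -4992*(498 - 20) = -4992*478 = -2386176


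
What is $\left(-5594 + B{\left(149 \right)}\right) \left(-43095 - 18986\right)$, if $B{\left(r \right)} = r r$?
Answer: $-1030979167$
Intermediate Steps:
$B{\left(r \right)} = r^{2}$
$\left(-5594 + B{\left(149 \right)}\right) \left(-43095 - 18986\right) = \left(-5594 + 149^{2}\right) \left(-43095 - 18986\right) = \left(-5594 + 22201\right) \left(-62081\right) = 16607 \left(-62081\right) = -1030979167$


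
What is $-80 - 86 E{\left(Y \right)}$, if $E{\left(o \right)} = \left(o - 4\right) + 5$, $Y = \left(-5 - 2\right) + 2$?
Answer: $264$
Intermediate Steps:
$Y = -5$ ($Y = -7 + 2 = -5$)
$E{\left(o \right)} = 1 + o$ ($E{\left(o \right)} = \left(-4 + o\right) + 5 = 1 + o$)
$-80 - 86 E{\left(Y \right)} = -80 - 86 \left(1 - 5\right) = -80 - -344 = -80 + 344 = 264$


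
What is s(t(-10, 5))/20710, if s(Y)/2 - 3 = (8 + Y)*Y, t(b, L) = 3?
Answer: 36/10355 ≈ 0.0034766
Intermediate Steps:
s(Y) = 6 + 2*Y*(8 + Y) (s(Y) = 6 + 2*((8 + Y)*Y) = 6 + 2*(Y*(8 + Y)) = 6 + 2*Y*(8 + Y))
s(t(-10, 5))/20710 = (6 + 2*3² + 16*3)/20710 = (6 + 2*9 + 48)*(1/20710) = (6 + 18 + 48)*(1/20710) = 72*(1/20710) = 36/10355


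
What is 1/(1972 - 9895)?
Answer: -1/7923 ≈ -0.00012621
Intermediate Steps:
1/(1972 - 9895) = 1/(-7923) = -1/7923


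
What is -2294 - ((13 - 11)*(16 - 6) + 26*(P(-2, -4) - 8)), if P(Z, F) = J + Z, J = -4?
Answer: -1950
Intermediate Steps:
P(Z, F) = -4 + Z
-2294 - ((13 - 11)*(16 - 6) + 26*(P(-2, -4) - 8)) = -2294 - ((13 - 11)*(16 - 6) + 26*((-4 - 2) - 8)) = -2294 - (2*10 + 26*(-6 - 8)) = -2294 - (20 + 26*(-14)) = -2294 - (20 - 364) = -2294 - 1*(-344) = -2294 + 344 = -1950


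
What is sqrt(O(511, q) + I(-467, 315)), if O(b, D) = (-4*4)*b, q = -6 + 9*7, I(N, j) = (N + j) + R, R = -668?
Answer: 2*I*sqrt(2249) ≈ 94.847*I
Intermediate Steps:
I(N, j) = -668 + N + j (I(N, j) = (N + j) - 668 = -668 + N + j)
q = 57 (q = -6 + 63 = 57)
O(b, D) = -16*b
sqrt(O(511, q) + I(-467, 315)) = sqrt(-16*511 + (-668 - 467 + 315)) = sqrt(-8176 - 820) = sqrt(-8996) = 2*I*sqrt(2249)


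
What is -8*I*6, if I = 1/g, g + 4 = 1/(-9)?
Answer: 432/37 ≈ 11.676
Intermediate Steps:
g = -37/9 (g = -4 + 1/(-9) = -4 - 1/9 = -37/9 ≈ -4.1111)
I = -9/37 (I = 1/(-37/9) = -9/37 ≈ -0.24324)
-8*I*6 = -8*(-9/37)*6 = (72/37)*6 = 432/37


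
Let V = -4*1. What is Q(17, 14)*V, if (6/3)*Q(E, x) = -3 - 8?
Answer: 22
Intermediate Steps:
V = -4
Q(E, x) = -11/2 (Q(E, x) = (-3 - 8)/2 = (½)*(-11) = -11/2)
Q(17, 14)*V = -11/2*(-4) = 22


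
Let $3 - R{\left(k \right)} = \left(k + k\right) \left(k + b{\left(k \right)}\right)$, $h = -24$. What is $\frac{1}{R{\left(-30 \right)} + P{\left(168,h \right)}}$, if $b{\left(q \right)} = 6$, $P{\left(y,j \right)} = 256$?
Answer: $- \frac{1}{1181} \approx -0.00084674$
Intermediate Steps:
$R{\left(k \right)} = 3 - 2 k \left(6 + k\right)$ ($R{\left(k \right)} = 3 - \left(k + k\right) \left(k + 6\right) = 3 - 2 k \left(6 + k\right)$)
$\frac{1}{R{\left(-30 \right)} + P{\left(168,h \right)}} = \frac{1}{\left(3 - -360 - 2 \left(-30\right)^{2}\right) + 256} = \frac{1}{\left(3 + 360 - 1800\right) + 256} = \frac{1}{-1437 + 256} = \frac{1}{-1181} = - \frac{1}{1181}$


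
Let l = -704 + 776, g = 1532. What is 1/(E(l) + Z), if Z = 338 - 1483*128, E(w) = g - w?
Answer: -1/188026 ≈ -5.3184e-6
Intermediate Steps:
l = 72
E(w) = 1532 - w
Z = -189486 (Z = 338 - 189824 = -189486)
1/(E(l) + Z) = 1/((1532 - 1*72) - 189486) = 1/((1532 - 72) - 189486) = 1/(1460 - 189486) = 1/(-188026) = -1/188026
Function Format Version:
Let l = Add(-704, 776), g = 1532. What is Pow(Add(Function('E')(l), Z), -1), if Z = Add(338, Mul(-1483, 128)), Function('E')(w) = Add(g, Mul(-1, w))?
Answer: Rational(-1, 188026) ≈ -5.3184e-6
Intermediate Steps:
l = 72
Function('E')(w) = Add(1532, Mul(-1, w))
Z = -189486 (Z = Add(338, -189824) = -189486)
Pow(Add(Function('E')(l), Z), -1) = Pow(Add(Add(1532, Mul(-1, 72)), -189486), -1) = Pow(Add(Add(1532, -72), -189486), -1) = Pow(Add(1460, -189486), -1) = Pow(-188026, -1) = Rational(-1, 188026)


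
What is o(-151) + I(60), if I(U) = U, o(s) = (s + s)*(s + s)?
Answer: 91264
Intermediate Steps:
o(s) = 4*s² (o(s) = (2*s)*(2*s) = 4*s²)
o(-151) + I(60) = 4*(-151)² + 60 = 4*22801 + 60 = 91204 + 60 = 91264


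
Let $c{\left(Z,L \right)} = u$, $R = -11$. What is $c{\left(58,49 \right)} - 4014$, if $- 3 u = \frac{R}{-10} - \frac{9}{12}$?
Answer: $- \frac{240847}{60} \approx -4014.1$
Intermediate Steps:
$u = - \frac{7}{60}$ ($u = - \frac{- \frac{11}{-10} - \frac{9}{12}}{3} = - \frac{\left(-11\right) \left(- \frac{1}{10}\right) - \frac{3}{4}}{3} = - \frac{\frac{11}{10} - \frac{3}{4}}{3} = \left(- \frac{1}{3}\right) \frac{7}{20} = - \frac{7}{60} \approx -0.11667$)
$c{\left(Z,L \right)} = - \frac{7}{60}$
$c{\left(58,49 \right)} - 4014 = - \frac{7}{60} - 4014 = - \frac{240847}{60}$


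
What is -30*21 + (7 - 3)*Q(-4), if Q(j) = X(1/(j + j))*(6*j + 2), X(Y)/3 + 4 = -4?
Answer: 1482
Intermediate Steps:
X(Y) = -24 (X(Y) = -12 + 3*(-4) = -12 - 12 = -24)
Q(j) = -48 - 144*j (Q(j) = -24*(6*j + 2) = -24*(2 + 6*j) = -48 - 144*j)
-30*21 + (7 - 3)*Q(-4) = -30*21 + (7 - 3)*(-48 - 144*(-4)) = -630 + 4*(-48 + 576) = -630 + 4*528 = -630 + 2112 = 1482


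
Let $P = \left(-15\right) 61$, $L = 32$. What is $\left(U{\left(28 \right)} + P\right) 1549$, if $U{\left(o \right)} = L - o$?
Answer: $-1411139$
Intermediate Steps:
$U{\left(o \right)} = 32 - o$
$P = -915$
$\left(U{\left(28 \right)} + P\right) 1549 = \left(\left(32 - 28\right) - 915\right) 1549 = \left(4 - 915\right) 1549 = \left(-911\right) 1549 = -1411139$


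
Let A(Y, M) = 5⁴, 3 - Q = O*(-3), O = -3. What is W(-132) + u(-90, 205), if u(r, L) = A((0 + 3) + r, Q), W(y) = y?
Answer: 493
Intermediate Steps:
Q = -6 (Q = 3 - (-3)*(-3) = 3 - 1*9 = 3 - 9 = -6)
A(Y, M) = 625
u(r, L) = 625
W(-132) + u(-90, 205) = -132 + 625 = 493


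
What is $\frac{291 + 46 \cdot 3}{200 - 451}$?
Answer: $- \frac{429}{251} \approx -1.7092$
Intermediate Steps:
$\frac{291 + 46 \cdot 3}{200 - 451} = \frac{291 + 138}{-251} = 429 \left(- \frac{1}{251}\right) = - \frac{429}{251}$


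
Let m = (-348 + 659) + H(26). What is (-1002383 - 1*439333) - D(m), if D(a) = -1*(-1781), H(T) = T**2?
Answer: -1443497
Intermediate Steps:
m = 987 (m = (-348 + 659) + 26**2 = 311 + 676 = 987)
D(a) = 1781
(-1002383 - 1*439333) - D(m) = (-1002383 - 1*439333) - 1*1781 = (-1002383 - 439333) - 1781 = -1441716 - 1781 = -1443497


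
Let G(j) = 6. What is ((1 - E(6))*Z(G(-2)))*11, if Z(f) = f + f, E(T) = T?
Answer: -660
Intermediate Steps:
Z(f) = 2*f
((1 - E(6))*Z(G(-2)))*11 = ((1 - 1*6)*(2*6))*11 = ((1 - 6)*12)*11 = -5*12*11 = -60*11 = -660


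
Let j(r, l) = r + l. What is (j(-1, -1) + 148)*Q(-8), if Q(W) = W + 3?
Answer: -730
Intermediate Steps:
j(r, l) = l + r
Q(W) = 3 + W
(j(-1, -1) + 148)*Q(-8) = ((-1 - 1) + 148)*(3 - 8) = (-2 + 148)*(-5) = 146*(-5) = -730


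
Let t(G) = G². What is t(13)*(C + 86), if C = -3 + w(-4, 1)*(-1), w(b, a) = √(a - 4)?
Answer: 14027 - 169*I*√3 ≈ 14027.0 - 292.72*I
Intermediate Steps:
w(b, a) = √(-4 + a)
C = -3 - I*√3 (C = -3 + √(-4 + 1)*(-1) = -3 + √(-3)*(-1) = -3 + (I*√3)*(-1) = -3 - I*√3 ≈ -3.0 - 1.732*I)
t(13)*(C + 86) = 13²*((-3 - I*√3) + 86) = 169*(83 - I*√3) = 14027 - 169*I*√3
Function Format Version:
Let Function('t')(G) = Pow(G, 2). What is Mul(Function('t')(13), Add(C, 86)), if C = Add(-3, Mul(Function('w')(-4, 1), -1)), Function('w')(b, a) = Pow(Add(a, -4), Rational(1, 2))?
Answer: Add(14027, Mul(-169, I, Pow(3, Rational(1, 2)))) ≈ Add(14027., Mul(-292.72, I))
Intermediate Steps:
Function('w')(b, a) = Pow(Add(-4, a), Rational(1, 2))
C = Add(-3, Mul(-1, I, Pow(3, Rational(1, 2)))) (C = Add(-3, Mul(Pow(Add(-4, 1), Rational(1, 2)), -1)) = Add(-3, Mul(Pow(-3, Rational(1, 2)), -1)) = Add(-3, Mul(Mul(I, Pow(3, Rational(1, 2))), -1)) = Add(-3, Mul(-1, I, Pow(3, Rational(1, 2)))) ≈ Add(-3.0000, Mul(-1.7320, I)))
Mul(Function('t')(13), Add(C, 86)) = Mul(Pow(13, 2), Add(Add(-3, Mul(-1, I, Pow(3, Rational(1, 2)))), 86)) = Mul(169, Add(83, Mul(-1, I, Pow(3, Rational(1, 2))))) = Add(14027, Mul(-169, I, Pow(3, Rational(1, 2))))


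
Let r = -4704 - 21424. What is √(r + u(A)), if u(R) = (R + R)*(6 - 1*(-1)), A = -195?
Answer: I*√28858 ≈ 169.88*I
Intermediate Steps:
u(R) = 14*R (u(R) = (2*R)*(6 + 1) = (2*R)*7 = 14*R)
r = -26128
√(r + u(A)) = √(-26128 + 14*(-195)) = √(-26128 - 2730) = √(-28858) = I*√28858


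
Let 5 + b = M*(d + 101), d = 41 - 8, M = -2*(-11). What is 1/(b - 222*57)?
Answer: -1/9711 ≈ -0.00010298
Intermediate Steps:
M = 22
d = 33
b = 2943 (b = -5 + 22*(33 + 101) = -5 + 22*134 = -5 + 2948 = 2943)
1/(b - 222*57) = 1/(2943 - 222*57) = 1/(2943 - 12654) = 1/(-9711) = -1/9711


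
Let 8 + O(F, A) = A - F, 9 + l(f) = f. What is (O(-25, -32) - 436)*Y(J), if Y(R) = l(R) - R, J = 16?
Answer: 4059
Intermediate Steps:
l(f) = -9 + f
O(F, A) = -8 + A - F (O(F, A) = -8 + (A - F) = -8 + A - F)
Y(R) = -9 (Y(R) = (-9 + R) - R = -9)
(O(-25, -32) - 436)*Y(J) = ((-8 - 32 - 1*(-25)) - 436)*(-9) = ((-8 - 32 + 25) - 436)*(-9) = (-15 - 436)*(-9) = -451*(-9) = 4059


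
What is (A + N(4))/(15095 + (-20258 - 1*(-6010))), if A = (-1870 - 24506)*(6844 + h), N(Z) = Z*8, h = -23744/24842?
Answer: -203808399680/956417 ≈ -2.1310e+5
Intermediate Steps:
h = -11872/12421 (h = -23744*1/24842 = -11872/12421 ≈ -0.95580)
N(Z) = 8*Z
A = -2241892793952/12421 (A = (-1870 - 24506)*(6844 - 11872/12421) = -26376*84997452/12421 = -2241892793952/12421 ≈ -1.8049e+8)
(A + N(4))/(15095 + (-20258 - 1*(-6010))) = (-2241892793952/12421 + 8*4)/(15095 + (-20258 - 1*(-6010))) = (-2241892793952/12421 + 32)/(15095 + (-20258 + 6010)) = -2241892396480/(12421*(15095 - 14248)) = -2241892396480/12421/847 = -2241892396480/12421*1/847 = -203808399680/956417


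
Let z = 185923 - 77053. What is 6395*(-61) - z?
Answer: -498965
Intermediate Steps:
z = 108870
6395*(-61) - z = 6395*(-61) - 1*108870 = -390095 - 108870 = -498965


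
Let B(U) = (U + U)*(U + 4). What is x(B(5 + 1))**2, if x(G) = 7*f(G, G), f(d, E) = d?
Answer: 705600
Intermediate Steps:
B(U) = 2*U*(4 + U) (B(U) = (2*U)*(4 + U) = 2*U*(4 + U))
x(G) = 7*G
x(B(5 + 1))**2 = (7*(2*(5 + 1)*(4 + (5 + 1))))**2 = (7*(2*6*(4 + 6)))**2 = (7*(2*6*10))**2 = (7*120)**2 = 840**2 = 705600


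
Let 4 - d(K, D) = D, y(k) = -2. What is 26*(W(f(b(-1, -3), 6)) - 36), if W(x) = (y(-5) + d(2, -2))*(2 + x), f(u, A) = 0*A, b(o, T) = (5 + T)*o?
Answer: -728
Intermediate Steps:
b(o, T) = o*(5 + T)
d(K, D) = 4 - D
f(u, A) = 0
W(x) = 8 + 4*x (W(x) = (-2 + (4 - 1*(-2)))*(2 + x) = (-2 + (4 + 2))*(2 + x) = (-2 + 6)*(2 + x) = 4*(2 + x) = 8 + 4*x)
26*(W(f(b(-1, -3), 6)) - 36) = 26*((8 + 4*0) - 36) = 26*((8 + 0) - 36) = 26*(8 - 36) = 26*(-28) = -728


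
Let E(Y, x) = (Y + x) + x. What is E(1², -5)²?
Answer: 81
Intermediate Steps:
E(Y, x) = Y + 2*x
E(1², -5)² = (1² + 2*(-5))² = (1 - 10)² = (-9)² = 81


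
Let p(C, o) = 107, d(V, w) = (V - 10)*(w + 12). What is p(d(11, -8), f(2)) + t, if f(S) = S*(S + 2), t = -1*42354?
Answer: -42247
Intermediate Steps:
d(V, w) = (-10 + V)*(12 + w)
t = -42354
f(S) = S*(2 + S)
p(d(11, -8), f(2)) + t = 107 - 42354 = -42247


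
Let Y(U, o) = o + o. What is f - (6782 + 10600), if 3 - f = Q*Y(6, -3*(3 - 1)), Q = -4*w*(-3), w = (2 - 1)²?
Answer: -17235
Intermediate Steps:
w = 1 (w = 1² = 1)
Y(U, o) = 2*o
Q = 12 (Q = -4*1*(-3) = -4*(-3) = 12)
f = 147 (f = 3 - 12*2*(-3*(3 - 1)) = 3 - 12*2*(-3*2) = 3 - 12*2*(-6) = 3 - 12*(-12) = 3 - 1*(-144) = 3 + 144 = 147)
f - (6782 + 10600) = 147 - (6782 + 10600) = 147 - 1*17382 = 147 - 17382 = -17235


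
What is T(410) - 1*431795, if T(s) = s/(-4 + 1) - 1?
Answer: -1295798/3 ≈ -4.3193e+5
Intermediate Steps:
T(s) = -1 - s/3 (T(s) = s/(-3) - 1 = s*(-⅓) - 1 = -s/3 - 1 = -1 - s/3)
T(410) - 1*431795 = (-1 - ⅓*410) - 1*431795 = (-1 - 410/3) - 431795 = -413/3 - 431795 = -1295798/3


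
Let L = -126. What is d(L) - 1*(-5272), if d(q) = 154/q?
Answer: 47437/9 ≈ 5270.8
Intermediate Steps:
d(L) - 1*(-5272) = 154/(-126) - 1*(-5272) = 154*(-1/126) + 5272 = -11/9 + 5272 = 47437/9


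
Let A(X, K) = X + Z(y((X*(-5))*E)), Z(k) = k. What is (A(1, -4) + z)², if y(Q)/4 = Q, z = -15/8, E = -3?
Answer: 223729/64 ≈ 3495.8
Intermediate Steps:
z = -15/8 (z = -15*⅛ = -15/8 ≈ -1.8750)
y(Q) = 4*Q
A(X, K) = 61*X (A(X, K) = X + 4*((X*(-5))*(-3)) = X + 4*(-5*X*(-3)) = X + 4*(15*X) = X + 60*X = 61*X)
(A(1, -4) + z)² = (61*1 - 15/8)² = (61 - 15/8)² = (473/8)² = 223729/64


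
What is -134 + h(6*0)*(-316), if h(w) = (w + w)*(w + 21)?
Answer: -134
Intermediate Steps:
h(w) = 2*w*(21 + w) (h(w) = (2*w)*(21 + w) = 2*w*(21 + w))
-134 + h(6*0)*(-316) = -134 + (2*(6*0)*(21 + 6*0))*(-316) = -134 + (2*0*(21 + 0))*(-316) = -134 + (2*0*21)*(-316) = -134 + 0*(-316) = -134 + 0 = -134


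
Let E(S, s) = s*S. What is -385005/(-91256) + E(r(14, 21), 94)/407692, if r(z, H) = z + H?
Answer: 39315922675/9301085288 ≈ 4.2270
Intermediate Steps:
r(z, H) = H + z
E(S, s) = S*s
-385005/(-91256) + E(r(14, 21), 94)/407692 = -385005/(-91256) + ((21 + 14)*94)/407692 = -385005*(-1/91256) + (35*94)*(1/407692) = 385005/91256 + 3290*(1/407692) = 385005/91256 + 1645/203846 = 39315922675/9301085288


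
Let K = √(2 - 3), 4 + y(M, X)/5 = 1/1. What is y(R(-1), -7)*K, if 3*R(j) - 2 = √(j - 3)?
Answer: -15*I ≈ -15.0*I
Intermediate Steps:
R(j) = ⅔ + √(-3 + j)/3 (R(j) = ⅔ + √(j - 3)/3 = ⅔ + √(-3 + j)/3)
y(M, X) = -15 (y(M, X) = -20 + 5/1 = -20 + 5*1 = -20 + 5 = -15)
K = I (K = √(-1) = I ≈ 1.0*I)
y(R(-1), -7)*K = -15*I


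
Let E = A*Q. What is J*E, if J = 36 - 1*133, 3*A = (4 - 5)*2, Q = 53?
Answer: 10282/3 ≈ 3427.3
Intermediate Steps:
A = -2/3 (A = ((4 - 5)*2)/3 = (-1*2)/3 = (1/3)*(-2) = -2/3 ≈ -0.66667)
J = -97 (J = 36 - 133 = -97)
E = -106/3 (E = -2/3*53 = -106/3 ≈ -35.333)
J*E = -97*(-106/3) = 10282/3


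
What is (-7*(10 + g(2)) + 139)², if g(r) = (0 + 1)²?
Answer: 3844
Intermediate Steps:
g(r) = 1 (g(r) = 1² = 1)
(-7*(10 + g(2)) + 139)² = (-7*(10 + 1) + 139)² = (-7*11 + 139)² = (-77 + 139)² = 62² = 3844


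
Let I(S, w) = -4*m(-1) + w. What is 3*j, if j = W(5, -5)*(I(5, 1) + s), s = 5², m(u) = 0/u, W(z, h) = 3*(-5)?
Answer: -1170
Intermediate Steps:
W(z, h) = -15
m(u) = 0
s = 25
I(S, w) = w (I(S, w) = -4*0 + w = 0 + w = w)
j = -390 (j = -15*(1 + 25) = -15*26 = -390)
3*j = 3*(-390) = -1170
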